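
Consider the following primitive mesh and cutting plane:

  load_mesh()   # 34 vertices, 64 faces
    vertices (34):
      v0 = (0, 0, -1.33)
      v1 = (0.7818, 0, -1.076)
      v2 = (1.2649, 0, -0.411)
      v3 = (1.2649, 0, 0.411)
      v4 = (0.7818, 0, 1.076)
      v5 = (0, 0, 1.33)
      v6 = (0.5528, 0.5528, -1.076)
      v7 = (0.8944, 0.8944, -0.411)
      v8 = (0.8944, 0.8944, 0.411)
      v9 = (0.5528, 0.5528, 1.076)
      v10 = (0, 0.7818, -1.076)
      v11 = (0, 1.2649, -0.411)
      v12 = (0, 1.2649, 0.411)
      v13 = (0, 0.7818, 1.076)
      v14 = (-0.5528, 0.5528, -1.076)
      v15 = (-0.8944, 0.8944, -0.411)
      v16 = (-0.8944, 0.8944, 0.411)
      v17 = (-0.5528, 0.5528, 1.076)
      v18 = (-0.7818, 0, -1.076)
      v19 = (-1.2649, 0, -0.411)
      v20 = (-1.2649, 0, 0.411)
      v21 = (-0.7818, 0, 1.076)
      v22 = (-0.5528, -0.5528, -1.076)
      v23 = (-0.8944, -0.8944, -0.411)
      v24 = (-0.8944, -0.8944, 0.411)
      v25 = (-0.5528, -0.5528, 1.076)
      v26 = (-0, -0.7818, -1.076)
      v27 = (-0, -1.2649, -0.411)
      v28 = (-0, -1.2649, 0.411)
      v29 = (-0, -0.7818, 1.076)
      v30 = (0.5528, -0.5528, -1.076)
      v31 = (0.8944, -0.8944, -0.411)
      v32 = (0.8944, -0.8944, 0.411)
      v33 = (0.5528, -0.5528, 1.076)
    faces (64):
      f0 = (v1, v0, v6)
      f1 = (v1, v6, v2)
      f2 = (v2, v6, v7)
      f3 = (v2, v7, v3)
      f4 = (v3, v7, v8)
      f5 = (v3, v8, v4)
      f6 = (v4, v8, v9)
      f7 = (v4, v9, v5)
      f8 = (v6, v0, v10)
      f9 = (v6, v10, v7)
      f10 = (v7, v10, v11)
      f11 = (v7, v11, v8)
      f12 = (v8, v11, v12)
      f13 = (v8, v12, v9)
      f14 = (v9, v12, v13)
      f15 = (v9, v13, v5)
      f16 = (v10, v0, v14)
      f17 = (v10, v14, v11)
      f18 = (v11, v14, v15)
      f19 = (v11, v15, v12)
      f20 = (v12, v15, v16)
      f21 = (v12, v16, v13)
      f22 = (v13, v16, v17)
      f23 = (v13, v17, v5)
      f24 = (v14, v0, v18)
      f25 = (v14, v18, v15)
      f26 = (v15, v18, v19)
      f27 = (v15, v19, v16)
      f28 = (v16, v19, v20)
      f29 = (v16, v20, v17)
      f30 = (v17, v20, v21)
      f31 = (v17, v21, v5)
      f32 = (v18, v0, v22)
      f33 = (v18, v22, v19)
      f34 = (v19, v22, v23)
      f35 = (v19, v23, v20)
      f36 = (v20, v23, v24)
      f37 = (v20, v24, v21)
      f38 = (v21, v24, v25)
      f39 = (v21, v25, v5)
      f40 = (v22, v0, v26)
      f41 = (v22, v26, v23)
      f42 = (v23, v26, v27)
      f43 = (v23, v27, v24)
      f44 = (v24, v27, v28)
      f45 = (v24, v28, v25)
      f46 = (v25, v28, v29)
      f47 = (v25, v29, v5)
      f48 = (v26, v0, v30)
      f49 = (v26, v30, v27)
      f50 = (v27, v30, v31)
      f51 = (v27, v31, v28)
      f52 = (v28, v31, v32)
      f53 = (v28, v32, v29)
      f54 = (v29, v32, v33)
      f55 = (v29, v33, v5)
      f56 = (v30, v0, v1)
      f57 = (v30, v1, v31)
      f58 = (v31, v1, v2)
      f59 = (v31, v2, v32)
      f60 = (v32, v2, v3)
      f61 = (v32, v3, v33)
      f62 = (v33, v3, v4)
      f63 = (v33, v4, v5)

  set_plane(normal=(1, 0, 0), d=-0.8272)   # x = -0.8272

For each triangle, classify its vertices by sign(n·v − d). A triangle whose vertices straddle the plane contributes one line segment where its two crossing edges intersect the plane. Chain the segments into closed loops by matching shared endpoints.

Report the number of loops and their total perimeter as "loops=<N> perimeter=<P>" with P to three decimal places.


Straddling triangles (18 of 64):
  (v11,v14,v15) [++-] → (-0.8272, 0.8272, -0.54182)–(-0.8272, 0.922237, -0.411)  len=0.1617
  (v11,v15,v12) [+-+] → (-0.8272, 0.922237, -0.411)–(-0.8272, 0.922237, -0.34924)  len=0.0618
  (v12,v15,v16) [+--] → (-0.8272, 0.922237, -0.34924)–(-0.8272, 0.922237, 0.411)  len=0.7602
  (v12,v16,v13) [+-+] → (-0.8272, 0.922237, 0.411)–(-0.8272, 0.88594, 0.460964)  len=0.0618
  (v13,v16,v17) [+-+] → (-0.8272, 0.88594, 0.460964)–(-0.8272, 0.8272, 0.54182)  len=0.0999
  (v14,v18,v15) [++-] → (-0.8272, 0.36062, -0.807874)–(-0.8272, 0.8272, -0.54182)  len=0.5371
  (v15,v18,v19) [-+-] → (-0.8272, 0.36062, -0.807874)–(-0.8272, 0, -1.01351)  len=0.4151
  (v16,v20,v17) [--+] → (-0.8272, 0.339785, 0.819749)–(-0.8272, 0.8272, 0.54182)  len=0.5611
  (v17,v20,v21) [+-+] → (-0.8272, 0.339785, 0.819749)–(-0.8272, 0, 1.01351)  len=0.3911
  (v18,v22,v19) [++-] → (-0.8272, -0.339785, -0.819749)–(-0.8272, 0, -1.01351)  len=0.3911
  (v19,v22,v23) [-+-] → (-0.8272, -0.339785, -0.819749)–(-0.8272, -0.8272, -0.54182)  len=0.5611
  (v20,v24,v21) [--+] → (-0.8272, -0.36062, 0.807874)–(-0.8272, 0, 1.01351)  len=0.4151
  (v21,v24,v25) [+-+] → (-0.8272, -0.36062, 0.807874)–(-0.8272, -0.8272, 0.54182)  len=0.5371
  (v22,v26,v23) [++-] → (-0.8272, -0.88594, -0.460964)–(-0.8272, -0.8272, -0.54182)  len=0.0999
  (v23,v26,v27) [-++] → (-0.8272, -0.88594, -0.460964)–(-0.8272, -0.922237, -0.411)  len=0.0618
  (v23,v27,v24) [-+-] → (-0.8272, -0.922237, -0.411)–(-0.8272, -0.922237, 0.34924)  len=0.7602
  (v24,v27,v28) [-++] → (-0.8272, -0.922237, 0.34924)–(-0.8272, -0.922237, 0.411)  len=0.0618
  (v24,v28,v25) [-++] → (-0.8272, -0.922237, 0.411)–(-0.8272, -0.8272, 0.54182)  len=0.1617

Chained into 1 loop(s):
  loop 1: 18 segments, perimeter = 6.0997
Total perimeter = 6.100

loops=1 perimeter=6.100


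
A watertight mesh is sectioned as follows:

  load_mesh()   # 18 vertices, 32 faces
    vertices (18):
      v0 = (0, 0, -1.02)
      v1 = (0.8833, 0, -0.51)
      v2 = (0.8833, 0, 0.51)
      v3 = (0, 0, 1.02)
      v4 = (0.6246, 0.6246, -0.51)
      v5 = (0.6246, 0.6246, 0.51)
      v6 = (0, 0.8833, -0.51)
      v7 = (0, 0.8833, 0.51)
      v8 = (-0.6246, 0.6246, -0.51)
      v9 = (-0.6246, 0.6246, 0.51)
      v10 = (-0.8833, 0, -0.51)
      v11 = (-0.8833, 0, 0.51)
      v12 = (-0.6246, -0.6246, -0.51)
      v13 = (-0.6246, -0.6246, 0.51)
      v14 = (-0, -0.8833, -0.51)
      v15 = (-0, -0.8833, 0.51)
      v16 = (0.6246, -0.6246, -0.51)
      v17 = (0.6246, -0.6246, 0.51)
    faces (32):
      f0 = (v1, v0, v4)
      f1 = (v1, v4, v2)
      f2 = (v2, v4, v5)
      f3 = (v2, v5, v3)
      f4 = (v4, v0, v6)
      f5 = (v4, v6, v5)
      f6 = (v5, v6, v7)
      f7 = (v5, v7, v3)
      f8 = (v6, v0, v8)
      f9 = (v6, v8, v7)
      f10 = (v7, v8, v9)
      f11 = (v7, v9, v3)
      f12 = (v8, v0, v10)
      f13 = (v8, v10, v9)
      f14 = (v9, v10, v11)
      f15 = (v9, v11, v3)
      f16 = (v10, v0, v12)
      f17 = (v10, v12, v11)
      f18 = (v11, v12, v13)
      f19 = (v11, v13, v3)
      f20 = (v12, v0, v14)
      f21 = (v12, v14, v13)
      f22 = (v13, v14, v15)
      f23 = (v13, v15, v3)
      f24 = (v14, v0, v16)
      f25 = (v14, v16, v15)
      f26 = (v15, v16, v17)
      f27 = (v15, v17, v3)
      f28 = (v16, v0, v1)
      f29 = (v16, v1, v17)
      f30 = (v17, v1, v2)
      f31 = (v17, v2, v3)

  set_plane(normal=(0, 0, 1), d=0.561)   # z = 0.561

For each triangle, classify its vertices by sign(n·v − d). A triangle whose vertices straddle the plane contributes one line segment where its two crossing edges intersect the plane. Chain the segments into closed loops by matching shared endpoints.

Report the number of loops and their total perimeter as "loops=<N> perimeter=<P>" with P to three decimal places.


loops=1 perimeter=4.868

Straddling triangles (8 of 32):
  (v2,v5,v3) [--+] → (0.56214, 0.56214, 0.561)–(0.79497, 0, 0.561)  len=0.6084
  (v5,v7,v3) [--+] → (0, 0.79497, 0.561)–(0.56214, 0.56214, 0.561)  len=0.6084
  (v7,v9,v3) [--+] → (-0.56214, 0.56214, 0.561)–(0, 0.79497, 0.561)  len=0.6084
  (v9,v11,v3) [--+] → (-0.79497, 0, 0.561)–(-0.56214, 0.56214, 0.561)  len=0.6084
  (v11,v13,v3) [--+] → (-0.56214, -0.56214, 0.561)–(-0.79497, 0, 0.561)  len=0.6084
  (v13,v15,v3) [--+] → (0, -0.79497, 0.561)–(-0.56214, -0.56214, 0.561)  len=0.6084
  (v15,v17,v3) [--+] → (0.56214, -0.56214, 0.561)–(0, -0.79497, 0.561)  len=0.6084
  (v17,v2,v3) [--+] → (0.79497, 0, 0.561)–(0.56214, -0.56214, 0.561)  len=0.6084

Chained into 1 loop(s):
  loop 1: 8 segments, perimeter = 4.8676
Total perimeter = 4.868


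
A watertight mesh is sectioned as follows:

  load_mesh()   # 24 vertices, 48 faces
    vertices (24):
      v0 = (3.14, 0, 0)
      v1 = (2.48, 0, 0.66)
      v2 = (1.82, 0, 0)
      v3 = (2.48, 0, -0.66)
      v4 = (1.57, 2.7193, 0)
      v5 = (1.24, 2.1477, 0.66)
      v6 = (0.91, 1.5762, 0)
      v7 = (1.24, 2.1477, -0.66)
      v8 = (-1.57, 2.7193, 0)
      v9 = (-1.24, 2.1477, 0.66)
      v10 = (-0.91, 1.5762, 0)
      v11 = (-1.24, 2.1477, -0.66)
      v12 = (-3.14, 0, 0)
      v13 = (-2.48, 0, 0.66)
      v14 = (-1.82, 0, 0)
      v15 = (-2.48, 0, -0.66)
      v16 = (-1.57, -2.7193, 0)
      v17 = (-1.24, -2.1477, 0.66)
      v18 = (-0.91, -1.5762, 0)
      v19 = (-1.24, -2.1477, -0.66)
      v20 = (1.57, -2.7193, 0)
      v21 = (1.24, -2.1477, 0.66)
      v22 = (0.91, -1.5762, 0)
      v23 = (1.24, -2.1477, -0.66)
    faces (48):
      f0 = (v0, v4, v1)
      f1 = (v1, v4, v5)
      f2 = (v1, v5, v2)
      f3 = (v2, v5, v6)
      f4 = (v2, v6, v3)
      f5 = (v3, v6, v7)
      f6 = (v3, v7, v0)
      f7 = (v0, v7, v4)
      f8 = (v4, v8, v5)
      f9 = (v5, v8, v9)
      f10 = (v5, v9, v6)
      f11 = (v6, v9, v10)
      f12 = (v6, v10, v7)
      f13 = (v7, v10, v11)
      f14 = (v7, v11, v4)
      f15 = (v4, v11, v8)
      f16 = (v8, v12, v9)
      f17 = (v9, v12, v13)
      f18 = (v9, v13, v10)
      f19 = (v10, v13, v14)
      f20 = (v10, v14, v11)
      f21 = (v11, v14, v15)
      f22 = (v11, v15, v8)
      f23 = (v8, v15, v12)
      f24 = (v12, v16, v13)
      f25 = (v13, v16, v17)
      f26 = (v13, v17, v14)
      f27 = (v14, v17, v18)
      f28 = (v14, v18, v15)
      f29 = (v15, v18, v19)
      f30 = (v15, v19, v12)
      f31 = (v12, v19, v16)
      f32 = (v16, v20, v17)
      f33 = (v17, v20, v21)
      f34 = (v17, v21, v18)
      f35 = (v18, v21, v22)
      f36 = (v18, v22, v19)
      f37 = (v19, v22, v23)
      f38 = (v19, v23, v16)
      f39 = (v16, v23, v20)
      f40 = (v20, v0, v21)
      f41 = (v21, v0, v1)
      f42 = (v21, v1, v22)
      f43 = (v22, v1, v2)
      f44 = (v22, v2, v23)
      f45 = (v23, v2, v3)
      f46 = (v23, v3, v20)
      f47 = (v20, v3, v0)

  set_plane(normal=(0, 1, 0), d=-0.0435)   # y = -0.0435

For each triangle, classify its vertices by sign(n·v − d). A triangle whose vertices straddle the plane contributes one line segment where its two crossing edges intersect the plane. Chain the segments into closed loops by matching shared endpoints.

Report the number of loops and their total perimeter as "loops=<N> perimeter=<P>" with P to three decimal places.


Straddling triangles (16 of 48):
  (v12,v16,v13) [+-+] → (-3.11489, -0.0435, 0)–(-2.46544, -0.0435, 0.649442)  len=0.9184
  (v13,v16,v17) [+--] → (-2.46544, -0.0435, 0.649442)–(-2.45488, -0.0435, 0.66)  len=0.0149
  (v13,v17,v14) [+-+] → (-2.45488, -0.0435, 0.66)–(-1.80825, -0.0435, 0.0133678)  len=0.9145
  (v14,v17,v18) [+--] → (-1.80825, -0.0435, 0.0133678)–(-1.79489, -0.0435, 0)  len=0.0189
  (v14,v18,v15) [+-+] → (-1.79489, -0.0435, 0)–(-2.43667, -0.0435, -0.641785)  len=0.9076
  (v15,v18,v19) [+--] → (-2.43667, -0.0435, -0.641785)–(-2.45488, -0.0435, -0.66)  len=0.0258
  (v15,v19,v12) [+-+] → (-2.45488, -0.0435, -0.66)–(-3.10152, -0.0435, -0.0133678)  len=0.9145
  (v12,v19,v16) [+--] → (-3.10152, -0.0435, -0.0133678)–(-3.11489, -0.0435, 0)  len=0.0189
  (v20,v0,v21) [-+-] → (3.11489, -0.0435, 0)–(3.10152, -0.0435, 0.0133678)  len=0.0189
  (v21,v0,v1) [-++] → (3.10152, -0.0435, 0.0133678)–(2.45488, -0.0435, 0.66)  len=0.9145
  (v21,v1,v22) [-+-] → (2.45488, -0.0435, 0.66)–(2.43667, -0.0435, 0.641785)  len=0.0258
  (v22,v1,v2) [-++] → (2.43667, -0.0435, 0.641785)–(1.79489, -0.0435, 0)  len=0.9076
  (v22,v2,v23) [-+-] → (1.79489, -0.0435, 0)–(1.80825, -0.0435, -0.0133678)  len=0.0189
  (v23,v2,v3) [-++] → (1.80825, -0.0435, -0.0133678)–(2.45488, -0.0435, -0.66)  len=0.9145
  (v23,v3,v20) [-+-] → (2.45488, -0.0435, -0.66)–(2.46544, -0.0435, -0.649442)  len=0.0149
  (v20,v3,v0) [-++] → (2.46544, -0.0435, -0.649442)–(3.11489, -0.0435, 0)  len=0.9184

Chained into 2 loop(s):
  loop 1: 8 segments, perimeter = 3.7335
  loop 2: 8 segments, perimeter = 3.7335
Total perimeter = 7.467

loops=2 perimeter=7.467


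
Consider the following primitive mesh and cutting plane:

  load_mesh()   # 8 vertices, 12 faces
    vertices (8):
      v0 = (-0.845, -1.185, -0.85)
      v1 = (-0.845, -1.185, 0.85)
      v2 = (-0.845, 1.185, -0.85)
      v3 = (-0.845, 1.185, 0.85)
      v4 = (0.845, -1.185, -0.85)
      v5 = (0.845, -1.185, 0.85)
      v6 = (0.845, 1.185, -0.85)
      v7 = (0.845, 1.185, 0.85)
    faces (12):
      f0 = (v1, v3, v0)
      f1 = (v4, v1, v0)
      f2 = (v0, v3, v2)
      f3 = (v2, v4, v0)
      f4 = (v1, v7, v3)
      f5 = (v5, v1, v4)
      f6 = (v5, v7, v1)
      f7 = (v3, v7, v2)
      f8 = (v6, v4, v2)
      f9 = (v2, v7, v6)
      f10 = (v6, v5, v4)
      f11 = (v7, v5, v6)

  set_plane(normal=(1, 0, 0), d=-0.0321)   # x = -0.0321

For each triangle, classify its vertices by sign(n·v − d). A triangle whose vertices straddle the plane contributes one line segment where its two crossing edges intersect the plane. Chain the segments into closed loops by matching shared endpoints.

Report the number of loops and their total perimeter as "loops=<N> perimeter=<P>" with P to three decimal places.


loops=1 perimeter=8.140

Straddling triangles (8 of 12):
  (v4,v1,v0) [+--] → (-0.0321, -1.185, 0.0322899)–(-0.0321, -1.185, -0.85)  len=0.8823
  (v2,v4,v0) [-+-] → (-0.0321, 0.045016, -0.85)–(-0.0321, -1.185, -0.85)  len=1.2300
  (v1,v7,v3) [-+-] → (-0.0321, -0.045016, 0.85)–(-0.0321, 1.185, 0.85)  len=1.2300
  (v5,v1,v4) [+-+] → (-0.0321, -1.185, 0.85)–(-0.0321, -1.185, 0.0322899)  len=0.8177
  (v5,v7,v1) [++-] → (-0.0321, -0.045016, 0.85)–(-0.0321, -1.185, 0.85)  len=1.1400
  (v3,v7,v2) [-+-] → (-0.0321, 1.185, 0.85)–(-0.0321, 1.185, -0.0322899)  len=0.8823
  (v6,v4,v2) [++-] → (-0.0321, 0.045016, -0.85)–(-0.0321, 1.185, -0.85)  len=1.1400
  (v2,v7,v6) [-++] → (-0.0321, 1.185, -0.0322899)–(-0.0321, 1.185, -0.85)  len=0.8177

Chained into 1 loop(s):
  loop 1: 8 segments, perimeter = 8.1400
Total perimeter = 8.140


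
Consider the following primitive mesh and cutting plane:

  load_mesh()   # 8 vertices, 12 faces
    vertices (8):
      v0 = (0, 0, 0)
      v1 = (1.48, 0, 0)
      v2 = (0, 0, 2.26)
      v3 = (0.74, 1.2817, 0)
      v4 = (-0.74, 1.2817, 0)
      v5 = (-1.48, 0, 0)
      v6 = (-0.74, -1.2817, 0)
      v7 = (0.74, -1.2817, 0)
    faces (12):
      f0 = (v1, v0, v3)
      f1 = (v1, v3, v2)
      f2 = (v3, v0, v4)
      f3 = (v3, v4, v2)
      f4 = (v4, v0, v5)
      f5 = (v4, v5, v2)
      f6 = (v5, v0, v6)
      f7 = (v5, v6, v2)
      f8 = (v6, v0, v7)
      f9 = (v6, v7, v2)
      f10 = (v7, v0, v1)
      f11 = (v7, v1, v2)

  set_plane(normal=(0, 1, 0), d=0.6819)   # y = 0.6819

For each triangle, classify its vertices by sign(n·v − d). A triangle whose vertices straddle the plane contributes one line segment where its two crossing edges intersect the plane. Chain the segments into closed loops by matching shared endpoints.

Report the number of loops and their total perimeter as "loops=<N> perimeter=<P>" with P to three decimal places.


loops=1 perimeter=5.488

Straddling triangles (6 of 12):
  (v1,v0,v3) [--+] → (0.393701, 0.6819, 0)–(1.0863, 0.6819, 0)  len=0.6926
  (v1,v3,v2) [-+-] → (1.0863, 0.6819, 0)–(0.393701, 0.6819, 1.05762)  len=1.2642
  (v3,v0,v4) [+-+] → (0.393701, 0.6819, 0)–(-0.393701, 0.6819, 0)  len=0.7874
  (v3,v4,v2) [++-] → (-0.393701, 0.6819, 1.05762)–(0.393701, 0.6819, 1.05762)  len=0.7874
  (v4,v0,v5) [+--] → (-0.393701, 0.6819, 0)–(-1.0863, 0.6819, 0)  len=0.6926
  (v4,v5,v2) [+--] → (-1.0863, 0.6819, 0)–(-0.393701, 0.6819, 1.05762)  len=1.2642

Chained into 1 loop(s):
  loop 1: 6 segments, perimeter = 5.4884
Total perimeter = 5.488


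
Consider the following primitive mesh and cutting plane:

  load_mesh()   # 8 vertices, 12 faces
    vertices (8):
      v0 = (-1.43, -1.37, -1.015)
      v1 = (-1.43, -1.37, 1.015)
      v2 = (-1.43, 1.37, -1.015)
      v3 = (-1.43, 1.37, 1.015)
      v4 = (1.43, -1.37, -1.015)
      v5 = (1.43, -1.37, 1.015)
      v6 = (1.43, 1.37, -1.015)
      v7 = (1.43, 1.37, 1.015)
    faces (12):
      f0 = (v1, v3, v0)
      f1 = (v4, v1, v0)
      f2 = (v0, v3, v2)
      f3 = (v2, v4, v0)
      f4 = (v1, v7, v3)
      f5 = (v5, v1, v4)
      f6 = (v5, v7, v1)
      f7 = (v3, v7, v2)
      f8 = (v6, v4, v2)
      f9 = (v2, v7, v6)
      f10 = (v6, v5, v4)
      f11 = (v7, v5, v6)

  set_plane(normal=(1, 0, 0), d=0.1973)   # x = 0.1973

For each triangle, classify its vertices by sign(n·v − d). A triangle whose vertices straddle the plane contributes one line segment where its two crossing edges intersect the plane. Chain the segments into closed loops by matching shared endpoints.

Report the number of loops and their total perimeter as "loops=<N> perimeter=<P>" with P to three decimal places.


loops=1 perimeter=9.540

Straddling triangles (8 of 12):
  (v4,v1,v0) [+--] → (0.1973, -1.37, -0.140042)–(0.1973, -1.37, -1.015)  len=0.8750
  (v2,v4,v0) [-+-] → (0.1973, -0.189022, -1.015)–(0.1973, -1.37, -1.015)  len=1.1810
  (v1,v7,v3) [-+-] → (0.1973, 0.189022, 1.015)–(0.1973, 1.37, 1.015)  len=1.1810
  (v5,v1,v4) [+-+] → (0.1973, -1.37, 1.015)–(0.1973, -1.37, -0.140042)  len=1.1550
  (v5,v7,v1) [++-] → (0.1973, 0.189022, 1.015)–(0.1973, -1.37, 1.015)  len=1.5590
  (v3,v7,v2) [-+-] → (0.1973, 1.37, 1.015)–(0.1973, 1.37, 0.140042)  len=0.8750
  (v6,v4,v2) [++-] → (0.1973, -0.189022, -1.015)–(0.1973, 1.37, -1.015)  len=1.5590
  (v2,v7,v6) [-++] → (0.1973, 1.37, 0.140042)–(0.1973, 1.37, -1.015)  len=1.1550

Chained into 1 loop(s):
  loop 1: 8 segments, perimeter = 9.5400
Total perimeter = 9.540


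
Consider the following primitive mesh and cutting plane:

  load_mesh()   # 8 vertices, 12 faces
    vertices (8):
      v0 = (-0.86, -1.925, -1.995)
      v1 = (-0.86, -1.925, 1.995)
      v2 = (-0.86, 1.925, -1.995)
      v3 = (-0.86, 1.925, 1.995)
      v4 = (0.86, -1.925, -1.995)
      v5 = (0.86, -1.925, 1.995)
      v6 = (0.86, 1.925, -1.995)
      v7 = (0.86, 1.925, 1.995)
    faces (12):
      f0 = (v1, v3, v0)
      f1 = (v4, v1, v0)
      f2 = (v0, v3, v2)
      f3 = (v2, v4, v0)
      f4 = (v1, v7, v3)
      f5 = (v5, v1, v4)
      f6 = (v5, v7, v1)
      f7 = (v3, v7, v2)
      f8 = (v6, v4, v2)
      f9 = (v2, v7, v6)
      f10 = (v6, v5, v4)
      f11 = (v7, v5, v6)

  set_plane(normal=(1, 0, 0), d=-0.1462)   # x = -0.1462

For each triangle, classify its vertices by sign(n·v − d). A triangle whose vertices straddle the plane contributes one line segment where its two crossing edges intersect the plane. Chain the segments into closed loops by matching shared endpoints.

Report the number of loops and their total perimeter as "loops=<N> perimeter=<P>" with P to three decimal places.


loops=1 perimeter=15.680

Straddling triangles (8 of 12):
  (v4,v1,v0) [+--] → (-0.1462, -1.925, 0.33915)–(-0.1462, -1.925, -1.995)  len=2.3342
  (v2,v4,v0) [-+-] → (-0.1462, 0.32725, -1.995)–(-0.1462, -1.925, -1.995)  len=2.2523
  (v1,v7,v3) [-+-] → (-0.1462, -0.32725, 1.995)–(-0.1462, 1.925, 1.995)  len=2.2523
  (v5,v1,v4) [+-+] → (-0.1462, -1.925, 1.995)–(-0.1462, -1.925, 0.33915)  len=1.6559
  (v5,v7,v1) [++-] → (-0.1462, -0.32725, 1.995)–(-0.1462, -1.925, 1.995)  len=1.5978
  (v3,v7,v2) [-+-] → (-0.1462, 1.925, 1.995)–(-0.1462, 1.925, -0.33915)  len=2.3342
  (v6,v4,v2) [++-] → (-0.1462, 0.32725, -1.995)–(-0.1462, 1.925, -1.995)  len=1.5978
  (v2,v7,v6) [-++] → (-0.1462, 1.925, -0.33915)–(-0.1462, 1.925, -1.995)  len=1.6559

Chained into 1 loop(s):
  loop 1: 8 segments, perimeter = 15.6800
Total perimeter = 15.680


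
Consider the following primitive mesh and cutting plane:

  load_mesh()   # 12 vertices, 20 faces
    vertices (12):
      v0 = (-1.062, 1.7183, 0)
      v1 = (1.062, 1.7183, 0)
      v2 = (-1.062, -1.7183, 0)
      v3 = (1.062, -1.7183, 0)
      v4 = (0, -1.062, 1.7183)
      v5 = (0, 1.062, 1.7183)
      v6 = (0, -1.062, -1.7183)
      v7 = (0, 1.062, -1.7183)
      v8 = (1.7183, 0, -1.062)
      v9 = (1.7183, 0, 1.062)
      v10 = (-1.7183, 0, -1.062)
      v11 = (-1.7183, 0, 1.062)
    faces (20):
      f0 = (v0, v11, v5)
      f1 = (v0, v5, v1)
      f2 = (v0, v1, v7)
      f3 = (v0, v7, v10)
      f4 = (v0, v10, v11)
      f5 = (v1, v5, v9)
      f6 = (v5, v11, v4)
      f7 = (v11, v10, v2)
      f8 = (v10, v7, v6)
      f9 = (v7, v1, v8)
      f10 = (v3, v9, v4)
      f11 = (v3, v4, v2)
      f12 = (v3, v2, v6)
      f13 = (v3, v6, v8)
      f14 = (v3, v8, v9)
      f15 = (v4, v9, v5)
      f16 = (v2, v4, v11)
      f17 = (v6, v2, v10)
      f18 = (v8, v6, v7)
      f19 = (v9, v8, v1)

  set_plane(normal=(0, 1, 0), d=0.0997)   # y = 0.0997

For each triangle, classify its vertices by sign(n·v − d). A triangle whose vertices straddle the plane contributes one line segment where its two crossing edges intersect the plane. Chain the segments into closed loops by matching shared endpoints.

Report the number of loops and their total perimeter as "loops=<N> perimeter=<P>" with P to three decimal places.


loops=1 perimeter=11.365

Straddling triangles (10 of 20):
  (v0,v11,v5) [+-+] → (-1.68022, 0.0997, 1.00038)–(-1.55699, 0.0997, 1.12361)  len=0.1743
  (v0,v7,v10) [++-] → (-1.55699, 0.0997, -1.12361)–(-1.68022, 0.0997, -1.00038)  len=0.1743
  (v0,v10,v11) [+--] → (-1.68022, 0.0997, -1.00038)–(-1.68022, 0.0997, 1.00038)  len=2.0008
  (v1,v5,v9) [++-] → (1.55699, 0.0997, 1.12361)–(1.68022, 0.0997, 1.00038)  len=0.1743
  (v5,v11,v4) [+--] → (-1.55699, 0.0997, 1.12361)–(0, 0.0997, 1.7183)  len=1.6667
  (v10,v7,v6) [-+-] → (-1.55699, 0.0997, -1.12361)–(0, 0.0997, -1.7183)  len=1.6667
  (v7,v1,v8) [++-] → (1.68022, 0.0997, -1.00038)–(1.55699, 0.0997, -1.12361)  len=0.1743
  (v4,v9,v5) [--+] → (1.55699, 0.0997, 1.12361)–(0, 0.0997, 1.7183)  len=1.6667
  (v8,v6,v7) [--+] → (0, 0.0997, -1.7183)–(1.55699, 0.0997, -1.12361)  len=1.6667
  (v9,v8,v1) [--+] → (1.68022, 0.0997, -1.00038)–(1.68022, 0.0997, 1.00038)  len=2.0008

Chained into 1 loop(s):
  loop 1: 10 segments, perimeter = 11.3654
Total perimeter = 11.365


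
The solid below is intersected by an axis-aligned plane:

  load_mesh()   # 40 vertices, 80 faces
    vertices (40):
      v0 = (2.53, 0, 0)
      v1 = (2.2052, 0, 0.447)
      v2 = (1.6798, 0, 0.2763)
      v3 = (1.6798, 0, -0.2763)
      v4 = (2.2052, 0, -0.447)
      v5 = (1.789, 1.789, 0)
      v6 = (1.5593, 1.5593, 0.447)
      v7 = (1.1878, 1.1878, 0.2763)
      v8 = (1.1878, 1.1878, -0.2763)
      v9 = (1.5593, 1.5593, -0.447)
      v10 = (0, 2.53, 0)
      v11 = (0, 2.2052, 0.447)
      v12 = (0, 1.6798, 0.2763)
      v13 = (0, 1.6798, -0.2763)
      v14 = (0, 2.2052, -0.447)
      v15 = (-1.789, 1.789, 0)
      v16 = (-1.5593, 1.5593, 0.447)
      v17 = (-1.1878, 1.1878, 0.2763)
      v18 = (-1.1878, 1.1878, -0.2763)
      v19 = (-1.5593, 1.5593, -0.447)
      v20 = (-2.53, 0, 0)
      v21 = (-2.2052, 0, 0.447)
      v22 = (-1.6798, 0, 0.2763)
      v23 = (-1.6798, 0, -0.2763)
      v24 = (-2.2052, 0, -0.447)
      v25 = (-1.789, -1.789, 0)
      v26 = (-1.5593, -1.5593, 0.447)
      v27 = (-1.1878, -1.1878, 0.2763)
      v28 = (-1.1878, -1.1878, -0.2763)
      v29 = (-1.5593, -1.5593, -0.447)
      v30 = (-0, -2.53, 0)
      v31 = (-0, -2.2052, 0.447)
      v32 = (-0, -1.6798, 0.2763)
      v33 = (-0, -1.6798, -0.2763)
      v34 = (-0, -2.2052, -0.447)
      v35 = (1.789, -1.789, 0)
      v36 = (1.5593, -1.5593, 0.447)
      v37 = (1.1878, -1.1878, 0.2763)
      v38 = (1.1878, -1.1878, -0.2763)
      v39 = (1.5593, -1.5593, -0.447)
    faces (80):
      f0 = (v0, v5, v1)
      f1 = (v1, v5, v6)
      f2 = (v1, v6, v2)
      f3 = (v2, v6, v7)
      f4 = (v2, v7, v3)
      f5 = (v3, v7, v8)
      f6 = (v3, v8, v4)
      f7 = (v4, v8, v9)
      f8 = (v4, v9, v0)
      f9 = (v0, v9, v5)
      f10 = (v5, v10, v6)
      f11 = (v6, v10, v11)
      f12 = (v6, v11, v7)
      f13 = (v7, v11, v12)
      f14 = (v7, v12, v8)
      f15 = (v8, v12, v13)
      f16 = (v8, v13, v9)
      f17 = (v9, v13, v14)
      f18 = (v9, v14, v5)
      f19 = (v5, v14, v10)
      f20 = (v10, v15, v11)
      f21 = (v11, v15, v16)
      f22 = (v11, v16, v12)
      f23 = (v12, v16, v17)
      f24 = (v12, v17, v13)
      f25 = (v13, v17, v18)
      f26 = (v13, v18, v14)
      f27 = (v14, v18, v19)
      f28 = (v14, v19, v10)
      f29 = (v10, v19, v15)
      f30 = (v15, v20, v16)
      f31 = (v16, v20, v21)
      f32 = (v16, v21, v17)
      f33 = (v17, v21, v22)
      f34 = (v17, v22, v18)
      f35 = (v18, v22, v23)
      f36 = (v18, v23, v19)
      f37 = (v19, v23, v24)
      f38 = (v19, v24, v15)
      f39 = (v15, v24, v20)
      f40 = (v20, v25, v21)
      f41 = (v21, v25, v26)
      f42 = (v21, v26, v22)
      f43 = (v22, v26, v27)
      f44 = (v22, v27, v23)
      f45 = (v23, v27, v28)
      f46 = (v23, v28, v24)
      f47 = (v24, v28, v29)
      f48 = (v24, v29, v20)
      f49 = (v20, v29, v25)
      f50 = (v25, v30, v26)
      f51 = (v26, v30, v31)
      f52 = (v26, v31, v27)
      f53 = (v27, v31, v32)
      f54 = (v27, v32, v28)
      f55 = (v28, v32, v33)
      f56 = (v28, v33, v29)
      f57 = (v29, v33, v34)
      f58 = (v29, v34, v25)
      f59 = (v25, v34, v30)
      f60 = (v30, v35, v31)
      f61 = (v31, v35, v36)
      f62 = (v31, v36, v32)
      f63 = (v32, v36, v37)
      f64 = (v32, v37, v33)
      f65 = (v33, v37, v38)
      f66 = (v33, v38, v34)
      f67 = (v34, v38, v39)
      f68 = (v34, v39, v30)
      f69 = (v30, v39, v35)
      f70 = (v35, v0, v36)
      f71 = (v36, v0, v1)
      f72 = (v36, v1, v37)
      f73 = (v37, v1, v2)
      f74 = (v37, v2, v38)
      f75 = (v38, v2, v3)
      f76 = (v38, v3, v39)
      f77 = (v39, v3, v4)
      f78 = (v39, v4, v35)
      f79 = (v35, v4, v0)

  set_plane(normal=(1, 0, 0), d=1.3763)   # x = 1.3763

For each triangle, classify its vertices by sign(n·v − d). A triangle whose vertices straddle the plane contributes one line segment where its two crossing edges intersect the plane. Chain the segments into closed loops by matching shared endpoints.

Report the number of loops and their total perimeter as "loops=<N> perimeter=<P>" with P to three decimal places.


Straddling triangles (24 of 80):
  (v2,v6,v7) [++-] → (1.3763, 1.3763, 0.362914)–(1.3763, 0.732718, 0.2763)  len=0.6494
  (v2,v7,v3) [+-+] → (1.3763, 0.732718, 0.2763)–(1.3763, 0.732718, 0.0645823)  len=0.2117
  (v3,v7,v8) [+--] → (1.3763, 0.732718, 0.0645823)–(1.3763, 0.732718, -0.2763)  len=0.3409
  (v3,v8,v4) [+-+] → (1.3763, 0.732718, -0.2763)–(1.3763, 0.967729, -0.307927)  len=0.2371
  (v4,v8,v9) [+-+] → (1.3763, 0.967729, -0.307927)–(1.3763, 1.3763, -0.362914)  len=0.4123
  (v5,v10,v6) [+-+] → (1.3763, 1.95994, 0)–(1.3763, 1.67322, 0.39454)  len=0.4877
  (v6,v10,v11) [+--] → (1.3763, 1.67322, 0.39454)–(1.3763, 1.6351, 0.447)  len=0.0648
  (v6,v11,v7) [+--] → (1.3763, 1.6351, 0.447)–(1.3763, 1.3763, 0.362914)  len=0.2721
  (v8,v13,v9) [--+] → (1.3763, 1.57344, -0.426967)–(1.3763, 1.3763, -0.362914)  len=0.2073
  (v9,v13,v14) [+--] → (1.3763, 1.57344, -0.426967)–(1.3763, 1.6351, -0.447)  len=0.0648
  (v9,v14,v5) [+-+] → (1.3763, 1.6351, -0.447)–(1.3763, 1.88501, -0.103117)  len=0.4251
  (v5,v14,v10) [+--] → (1.3763, 1.88501, -0.103117)–(1.3763, 1.95994, 0)  len=0.1275
  (v30,v35,v31) [-+-] → (1.3763, -1.95994, 0)–(1.3763, -1.88501, 0.103117)  len=0.1275
  (v31,v35,v36) [-++] → (1.3763, -1.88501, 0.103117)–(1.3763, -1.6351, 0.447)  len=0.4251
  (v31,v36,v32) [-+-] → (1.3763, -1.6351, 0.447)–(1.3763, -1.57344, 0.426967)  len=0.0648
  (v32,v36,v37) [-+-] → (1.3763, -1.57344, 0.426967)–(1.3763, -1.3763, 0.362914)  len=0.2073
  (v34,v38,v39) [--+] → (1.3763, -1.3763, -0.362914)–(1.3763, -1.6351, -0.447)  len=0.2721
  (v34,v39,v30) [-+-] → (1.3763, -1.6351, -0.447)–(1.3763, -1.67322, -0.39454)  len=0.0648
  (v30,v39,v35) [-++] → (1.3763, -1.67322, -0.39454)–(1.3763, -1.95994, 0)  len=0.4877
  (v36,v1,v37) [++-] → (1.3763, -0.967729, 0.307927)–(1.3763, -1.3763, 0.362914)  len=0.4123
  (v37,v1,v2) [-++] → (1.3763, -0.967729, 0.307927)–(1.3763, -0.732718, 0.2763)  len=0.2371
  (v37,v2,v38) [-+-] → (1.3763, -0.732718, 0.2763)–(1.3763, -0.732718, -0.0645823)  len=0.3409
  (v38,v2,v3) [-++] → (1.3763, -0.732718, -0.0645823)–(1.3763, -0.732718, -0.2763)  len=0.2117
  (v38,v3,v39) [-++] → (1.3763, -0.732718, -0.2763)–(1.3763, -1.3763, -0.362914)  len=0.6494

Chained into 2 loop(s):
  loop 1: 12 segments, perimeter = 3.5007
  loop 2: 12 segments, perimeter = 3.5007
Total perimeter = 7.001

loops=2 perimeter=7.001


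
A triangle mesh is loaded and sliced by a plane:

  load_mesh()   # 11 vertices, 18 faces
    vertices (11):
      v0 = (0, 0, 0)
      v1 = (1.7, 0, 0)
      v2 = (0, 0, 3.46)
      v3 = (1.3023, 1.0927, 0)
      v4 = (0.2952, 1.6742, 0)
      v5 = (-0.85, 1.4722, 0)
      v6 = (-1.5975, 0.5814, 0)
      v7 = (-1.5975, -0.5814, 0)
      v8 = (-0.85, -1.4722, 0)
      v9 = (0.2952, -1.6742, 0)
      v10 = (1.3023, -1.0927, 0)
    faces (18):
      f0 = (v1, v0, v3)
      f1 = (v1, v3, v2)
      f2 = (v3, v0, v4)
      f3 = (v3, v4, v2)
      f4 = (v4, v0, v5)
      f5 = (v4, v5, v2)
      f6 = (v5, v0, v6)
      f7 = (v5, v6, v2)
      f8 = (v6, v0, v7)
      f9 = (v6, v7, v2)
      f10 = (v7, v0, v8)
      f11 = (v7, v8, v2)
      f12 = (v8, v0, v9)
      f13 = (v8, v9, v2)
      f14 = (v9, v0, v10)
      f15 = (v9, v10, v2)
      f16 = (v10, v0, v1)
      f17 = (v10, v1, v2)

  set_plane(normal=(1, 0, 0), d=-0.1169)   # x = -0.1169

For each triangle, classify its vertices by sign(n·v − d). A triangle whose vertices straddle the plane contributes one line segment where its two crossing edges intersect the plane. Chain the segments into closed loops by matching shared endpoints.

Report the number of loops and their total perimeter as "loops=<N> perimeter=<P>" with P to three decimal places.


loops=1 perimeter=10.428

Straddling triangles (10 of 18):
  (v4,v0,v5) [++-] → (-0.1169, 0.202471, 0)–(-0.1169, 1.60151, 0)  len=1.3990
  (v4,v5,v2) [+-+] → (-0.1169, 1.60151, 0)–(-0.1169, 0.202471, 2.98415)  len=3.2958
  (v5,v0,v6) [-+-] → (-0.1169, 0.202471, 0)–(-0.1169, 0.042545, 0)  len=0.1599
  (v5,v6,v2) [--+] → (-0.1169, 0.042545, 3.20681)–(-0.1169, 0.202471, 2.98415)  len=0.2741
  (v6,v0,v7) [-+-] → (-0.1169, 0.042545, 0)–(-0.1169, -0.042545, 0)  len=0.0851
  (v6,v7,v2) [--+] → (-0.1169, -0.042545, 3.20681)–(-0.1169, 0.042545, 3.20681)  len=0.0851
  (v7,v0,v8) [-+-] → (-0.1169, -0.042545, 0)–(-0.1169, -0.202471, 0)  len=0.1599
  (v7,v8,v2) [--+] → (-0.1169, -0.202471, 2.98415)–(-0.1169, -0.042545, 3.20681)  len=0.2741
  (v8,v0,v9) [-++] → (-0.1169, -0.202471, 0)–(-0.1169, -1.60151, 0)  len=1.3990
  (v8,v9,v2) [-++] → (-0.1169, -1.60151, 0)–(-0.1169, -0.202471, 2.98415)  len=3.2958

Chained into 1 loop(s):
  loop 1: 10 segments, perimeter = 10.4280
Total perimeter = 10.428


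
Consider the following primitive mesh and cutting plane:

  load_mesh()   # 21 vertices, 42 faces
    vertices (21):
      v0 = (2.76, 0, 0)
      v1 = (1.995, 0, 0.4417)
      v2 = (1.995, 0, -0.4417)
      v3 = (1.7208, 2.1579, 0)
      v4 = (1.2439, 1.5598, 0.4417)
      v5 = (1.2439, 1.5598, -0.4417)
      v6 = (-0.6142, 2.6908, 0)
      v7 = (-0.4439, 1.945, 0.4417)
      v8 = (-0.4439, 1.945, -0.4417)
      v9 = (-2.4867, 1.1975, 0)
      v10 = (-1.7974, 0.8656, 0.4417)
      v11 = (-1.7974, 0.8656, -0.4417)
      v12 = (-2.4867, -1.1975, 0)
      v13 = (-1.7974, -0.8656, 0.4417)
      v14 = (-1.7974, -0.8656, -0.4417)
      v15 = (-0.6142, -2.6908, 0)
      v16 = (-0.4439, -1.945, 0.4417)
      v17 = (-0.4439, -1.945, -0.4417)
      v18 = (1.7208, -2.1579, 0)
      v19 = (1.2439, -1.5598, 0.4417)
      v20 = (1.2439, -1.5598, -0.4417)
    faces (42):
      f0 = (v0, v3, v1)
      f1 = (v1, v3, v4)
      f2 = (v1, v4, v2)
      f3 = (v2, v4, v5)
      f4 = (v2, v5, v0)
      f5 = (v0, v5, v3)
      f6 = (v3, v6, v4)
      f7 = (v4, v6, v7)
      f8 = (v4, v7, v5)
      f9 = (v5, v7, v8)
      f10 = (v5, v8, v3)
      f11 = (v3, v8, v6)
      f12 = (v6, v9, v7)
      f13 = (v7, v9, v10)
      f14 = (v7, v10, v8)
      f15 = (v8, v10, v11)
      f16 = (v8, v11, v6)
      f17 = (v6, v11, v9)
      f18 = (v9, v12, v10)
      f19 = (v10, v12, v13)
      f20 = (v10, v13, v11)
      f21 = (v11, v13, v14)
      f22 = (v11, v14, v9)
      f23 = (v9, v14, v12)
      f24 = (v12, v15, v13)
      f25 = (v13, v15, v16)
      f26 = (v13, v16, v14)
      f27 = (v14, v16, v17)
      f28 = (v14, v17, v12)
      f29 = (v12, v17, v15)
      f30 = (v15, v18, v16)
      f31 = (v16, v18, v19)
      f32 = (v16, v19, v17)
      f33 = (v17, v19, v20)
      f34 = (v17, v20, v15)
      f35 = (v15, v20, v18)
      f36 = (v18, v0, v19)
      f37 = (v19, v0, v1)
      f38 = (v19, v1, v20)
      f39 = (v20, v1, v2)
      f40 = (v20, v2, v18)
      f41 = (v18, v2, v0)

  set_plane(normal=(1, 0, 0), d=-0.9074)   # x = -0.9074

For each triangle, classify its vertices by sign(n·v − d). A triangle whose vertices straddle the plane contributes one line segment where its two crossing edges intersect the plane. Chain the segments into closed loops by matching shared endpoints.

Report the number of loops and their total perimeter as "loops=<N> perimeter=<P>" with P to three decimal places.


loops=2 perimeter=5.711

Straddling triangles (12 of 42):
  (v6,v9,v7) [+-+] → (-0.9074, 2.45698, 0)–(-0.9074, 1.7754, 0.341481)  len=0.7623
  (v7,v9,v10) [+--] → (-0.9074, 1.7754, 0.341481)–(-0.9074, 1.57536, 0.4417)  len=0.2237
  (v7,v10,v8) [+-+] → (-0.9074, 1.57536, 0.4417)–(-0.9074, 1.57536, -0.139184)  len=0.5809
  (v8,v10,v11) [+--] → (-0.9074, 1.57536, -0.139184)–(-0.9074, 1.57536, -0.4417)  len=0.3025
  (v8,v11,v6) [+-+] → (-0.9074, 1.57536, -0.4417)–(-0.9074, 2.23851, -0.109454)  len=0.7417
  (v6,v11,v9) [+--] → (-0.9074, 2.23851, -0.109454)–(-0.9074, 2.45698, 0)  len=0.2444
  (v12,v15,v13) [-+-] → (-0.9074, -2.45698, 0)–(-0.9074, -2.23851, 0.109454)  len=0.2444
  (v13,v15,v16) [-++] → (-0.9074, -2.23851, 0.109454)–(-0.9074, -1.57536, 0.4417)  len=0.7417
  (v13,v16,v14) [-+-] → (-0.9074, -1.57536, 0.4417)–(-0.9074, -1.57536, 0.139184)  len=0.3025
  (v14,v16,v17) [-++] → (-0.9074, -1.57536, 0.139184)–(-0.9074, -1.57536, -0.4417)  len=0.5809
  (v14,v17,v12) [-+-] → (-0.9074, -1.57536, -0.4417)–(-0.9074, -1.7754, -0.341481)  len=0.2237
  (v12,v17,v15) [-++] → (-0.9074, -1.7754, -0.341481)–(-0.9074, -2.45698, 0)  len=0.7623

Chained into 2 loop(s):
  loop 1: 6 segments, perimeter = 2.8555
  loop 2: 6 segments, perimeter = 2.8555
Total perimeter = 5.711


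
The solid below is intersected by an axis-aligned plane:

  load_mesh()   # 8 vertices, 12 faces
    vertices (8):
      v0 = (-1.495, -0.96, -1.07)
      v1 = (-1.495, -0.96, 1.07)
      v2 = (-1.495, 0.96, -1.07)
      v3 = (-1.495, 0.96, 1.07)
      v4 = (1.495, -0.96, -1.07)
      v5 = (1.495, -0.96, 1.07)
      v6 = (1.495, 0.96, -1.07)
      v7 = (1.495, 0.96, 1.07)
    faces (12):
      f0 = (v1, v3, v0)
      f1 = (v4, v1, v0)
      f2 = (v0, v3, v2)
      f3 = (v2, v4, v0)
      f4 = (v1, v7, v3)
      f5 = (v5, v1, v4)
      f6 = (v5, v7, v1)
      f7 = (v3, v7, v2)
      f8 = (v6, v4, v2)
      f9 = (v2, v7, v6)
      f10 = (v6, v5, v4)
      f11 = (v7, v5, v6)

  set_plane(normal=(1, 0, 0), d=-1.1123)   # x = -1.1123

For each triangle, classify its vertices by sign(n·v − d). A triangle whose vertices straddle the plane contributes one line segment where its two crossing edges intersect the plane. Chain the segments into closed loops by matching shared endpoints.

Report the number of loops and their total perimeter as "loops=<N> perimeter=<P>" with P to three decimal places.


loops=1 perimeter=8.120

Straddling triangles (8 of 12):
  (v4,v1,v0) [+--] → (-1.1123, -0.96, 0.796094)–(-1.1123, -0.96, -1.07)  len=1.8661
  (v2,v4,v0) [-+-] → (-1.1123, 0.714253, -1.07)–(-1.1123, -0.96, -1.07)  len=1.6743
  (v1,v7,v3) [-+-] → (-1.1123, -0.714253, 1.07)–(-1.1123, 0.96, 1.07)  len=1.6743
  (v5,v1,v4) [+-+] → (-1.1123, -0.96, 1.07)–(-1.1123, -0.96, 0.796094)  len=0.2739
  (v5,v7,v1) [++-] → (-1.1123, -0.714253, 1.07)–(-1.1123, -0.96, 1.07)  len=0.2457
  (v3,v7,v2) [-+-] → (-1.1123, 0.96, 1.07)–(-1.1123, 0.96, -0.796094)  len=1.8661
  (v6,v4,v2) [++-] → (-1.1123, 0.714253, -1.07)–(-1.1123, 0.96, -1.07)  len=0.2457
  (v2,v7,v6) [-++] → (-1.1123, 0.96, -0.796094)–(-1.1123, 0.96, -1.07)  len=0.2739

Chained into 1 loop(s):
  loop 1: 8 segments, perimeter = 8.1200
Total perimeter = 8.120


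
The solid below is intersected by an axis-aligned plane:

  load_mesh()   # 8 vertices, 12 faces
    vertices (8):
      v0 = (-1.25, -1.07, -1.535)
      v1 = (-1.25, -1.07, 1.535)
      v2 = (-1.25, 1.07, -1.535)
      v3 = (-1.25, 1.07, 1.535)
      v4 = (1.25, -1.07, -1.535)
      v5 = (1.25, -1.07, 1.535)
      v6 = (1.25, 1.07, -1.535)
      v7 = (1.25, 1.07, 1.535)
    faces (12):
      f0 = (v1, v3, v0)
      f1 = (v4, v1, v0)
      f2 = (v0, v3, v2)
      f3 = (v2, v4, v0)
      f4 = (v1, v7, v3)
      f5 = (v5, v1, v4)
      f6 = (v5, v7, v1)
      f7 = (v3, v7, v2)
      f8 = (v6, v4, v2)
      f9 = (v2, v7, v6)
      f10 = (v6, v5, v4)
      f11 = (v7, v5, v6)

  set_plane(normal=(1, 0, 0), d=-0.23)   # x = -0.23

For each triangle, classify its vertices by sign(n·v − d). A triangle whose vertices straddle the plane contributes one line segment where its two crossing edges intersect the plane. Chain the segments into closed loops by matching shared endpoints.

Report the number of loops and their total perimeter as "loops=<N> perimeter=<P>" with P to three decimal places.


Straddling triangles (8 of 12):
  (v4,v1,v0) [+--] → (-0.23, -1.07, 0.28244)–(-0.23, -1.07, -1.535)  len=1.8174
  (v2,v4,v0) [-+-] → (-0.23, 0.19688, -1.535)–(-0.23, -1.07, -1.535)  len=1.2669
  (v1,v7,v3) [-+-] → (-0.23, -0.19688, 1.535)–(-0.23, 1.07, 1.535)  len=1.2669
  (v5,v1,v4) [+-+] → (-0.23, -1.07, 1.535)–(-0.23, -1.07, 0.28244)  len=1.2526
  (v5,v7,v1) [++-] → (-0.23, -0.19688, 1.535)–(-0.23, -1.07, 1.535)  len=0.8731
  (v3,v7,v2) [-+-] → (-0.23, 1.07, 1.535)–(-0.23, 1.07, -0.28244)  len=1.8174
  (v6,v4,v2) [++-] → (-0.23, 0.19688, -1.535)–(-0.23, 1.07, -1.535)  len=0.8731
  (v2,v7,v6) [-++] → (-0.23, 1.07, -0.28244)–(-0.23, 1.07, -1.535)  len=1.2526

Chained into 1 loop(s):
  loop 1: 8 segments, perimeter = 10.4200
Total perimeter = 10.420

loops=1 perimeter=10.420


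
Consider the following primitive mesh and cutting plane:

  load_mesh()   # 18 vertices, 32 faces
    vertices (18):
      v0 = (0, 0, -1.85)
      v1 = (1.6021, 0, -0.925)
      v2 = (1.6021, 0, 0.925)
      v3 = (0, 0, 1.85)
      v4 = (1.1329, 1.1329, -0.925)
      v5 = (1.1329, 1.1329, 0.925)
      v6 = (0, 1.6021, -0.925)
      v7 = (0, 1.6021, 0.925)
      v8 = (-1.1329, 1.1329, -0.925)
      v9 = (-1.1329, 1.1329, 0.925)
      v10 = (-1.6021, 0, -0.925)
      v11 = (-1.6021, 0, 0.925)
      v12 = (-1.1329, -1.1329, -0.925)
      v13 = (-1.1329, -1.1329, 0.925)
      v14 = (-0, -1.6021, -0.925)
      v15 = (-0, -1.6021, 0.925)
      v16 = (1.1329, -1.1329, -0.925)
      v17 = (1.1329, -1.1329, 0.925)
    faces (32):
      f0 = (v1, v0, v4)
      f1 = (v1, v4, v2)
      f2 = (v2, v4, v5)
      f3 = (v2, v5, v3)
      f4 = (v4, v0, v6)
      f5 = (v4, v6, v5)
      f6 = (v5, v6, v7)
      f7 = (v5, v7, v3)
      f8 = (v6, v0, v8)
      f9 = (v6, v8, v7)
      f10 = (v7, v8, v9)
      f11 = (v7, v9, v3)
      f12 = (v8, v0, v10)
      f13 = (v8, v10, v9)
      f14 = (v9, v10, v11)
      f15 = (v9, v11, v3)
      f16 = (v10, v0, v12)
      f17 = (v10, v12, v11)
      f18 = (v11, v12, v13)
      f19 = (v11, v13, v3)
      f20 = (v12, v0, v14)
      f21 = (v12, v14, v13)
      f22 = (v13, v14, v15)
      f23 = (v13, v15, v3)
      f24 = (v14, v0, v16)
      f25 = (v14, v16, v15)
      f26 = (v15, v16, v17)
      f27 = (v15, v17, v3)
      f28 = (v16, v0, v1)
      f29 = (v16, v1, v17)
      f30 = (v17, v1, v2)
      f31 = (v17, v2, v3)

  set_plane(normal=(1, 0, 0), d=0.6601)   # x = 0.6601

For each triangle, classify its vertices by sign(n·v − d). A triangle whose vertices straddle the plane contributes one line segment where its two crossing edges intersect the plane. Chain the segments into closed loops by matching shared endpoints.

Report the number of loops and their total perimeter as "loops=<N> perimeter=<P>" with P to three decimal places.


loops=1 perimeter=9.503

Straddling triangles (12 of 32):
  (v1,v0,v4) [+-+] → (0.6601, 0, -1.46888)–(0.6601, 0.6601, -1.31104)  len=0.6787
  (v2,v5,v3) [++-] → (0.6601, 0.6601, 1.31104)–(0.6601, 0, 1.46888)  len=0.6787
  (v4,v0,v6) [+--] → (0.6601, 0.6601, -1.31104)–(0.6601, 1.32871, -0.925)  len=0.7721
  (v4,v6,v5) [+-+] → (0.6601, 1.32871, -0.925)–(0.6601, 1.32871, 0.152928)  len=1.0779
  (v5,v6,v7) [+--] → (0.6601, 1.32871, 0.152928)–(0.6601, 1.32871, 0.925)  len=0.7721
  (v5,v7,v3) [+--] → (0.6601, 1.32871, 0.925)–(0.6601, 0.6601, 1.31104)  len=0.7721
  (v14,v0,v16) [--+] → (0.6601, -0.6601, -1.31104)–(0.6601, -1.32871, -0.925)  len=0.7721
  (v14,v16,v15) [-+-] → (0.6601, -1.32871, -0.925)–(0.6601, -1.32871, -0.152928)  len=0.7721
  (v15,v16,v17) [-++] → (0.6601, -1.32871, -0.152928)–(0.6601, -1.32871, 0.925)  len=1.0779
  (v15,v17,v3) [-+-] → (0.6601, -1.32871, 0.925)–(0.6601, -0.6601, 1.31104)  len=0.7721
  (v16,v0,v1) [+-+] → (0.6601, -0.6601, -1.31104)–(0.6601, 0, -1.46888)  len=0.6787
  (v17,v2,v3) [++-] → (0.6601, 0, 1.46888)–(0.6601, -0.6601, 1.31104)  len=0.6787

Chained into 1 loop(s):
  loop 1: 12 segments, perimeter = 9.5031
Total perimeter = 9.503
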